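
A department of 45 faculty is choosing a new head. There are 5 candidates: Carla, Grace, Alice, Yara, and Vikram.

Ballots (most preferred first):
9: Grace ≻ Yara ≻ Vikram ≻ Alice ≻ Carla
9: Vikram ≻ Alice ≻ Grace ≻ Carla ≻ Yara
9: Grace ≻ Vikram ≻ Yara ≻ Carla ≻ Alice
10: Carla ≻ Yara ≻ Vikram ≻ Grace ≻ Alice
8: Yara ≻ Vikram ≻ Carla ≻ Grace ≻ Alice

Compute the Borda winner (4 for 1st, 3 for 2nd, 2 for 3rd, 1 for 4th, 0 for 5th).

Carla: 9×0 + 9×1 + 9×1 + 10×4 + 8×2 = 74
Grace: 9×4 + 9×2 + 9×4 + 10×1 + 8×1 = 108
Alice: 9×1 + 9×3 + 9×0 + 10×0 + 8×0 = 36
Yara: 9×3 + 9×0 + 9×2 + 10×3 + 8×4 = 107
Vikram: 9×2 + 9×4 + 9×3 + 10×2 + 8×3 = 125

Vikram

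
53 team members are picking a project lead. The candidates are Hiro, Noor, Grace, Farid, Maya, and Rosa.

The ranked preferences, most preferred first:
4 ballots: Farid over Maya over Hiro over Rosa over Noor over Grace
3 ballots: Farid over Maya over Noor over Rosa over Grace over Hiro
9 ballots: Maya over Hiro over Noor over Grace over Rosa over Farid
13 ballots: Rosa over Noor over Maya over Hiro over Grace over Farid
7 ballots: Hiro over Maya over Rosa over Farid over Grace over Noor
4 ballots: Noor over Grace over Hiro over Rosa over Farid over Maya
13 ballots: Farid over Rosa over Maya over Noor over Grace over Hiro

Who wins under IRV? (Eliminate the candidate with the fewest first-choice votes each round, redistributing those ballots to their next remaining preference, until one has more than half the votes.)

Round 1: Hiro 7, Noor 4, Grace 0, Farid 20, Maya 9, Rosa 13. Grace eliminated.
Round 2: Hiro 7, Noor 4, Farid 20, Maya 9, Rosa 13. Noor eliminated.
Round 3: Hiro 11, Farid 20, Maya 9, Rosa 13. Maya eliminated.
Round 4: Hiro 20, Farid 20, Rosa 13. Rosa eliminated.
Round 5: Hiro 33, Farid 20. Hiro has a majority (≥27).

Hiro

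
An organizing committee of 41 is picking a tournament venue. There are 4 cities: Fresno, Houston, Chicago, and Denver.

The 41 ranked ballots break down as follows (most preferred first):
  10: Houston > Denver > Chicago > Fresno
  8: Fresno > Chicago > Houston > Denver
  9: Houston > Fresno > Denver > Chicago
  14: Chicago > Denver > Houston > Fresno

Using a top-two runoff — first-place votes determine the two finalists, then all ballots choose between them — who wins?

Round 1 first-place votes: Fresno 8, Houston 19, Chicago 14, Denver 0. Houston and Chicago advance.
Runoff: Houston is ranked above Chicago on 19 ballots, Chicago above Houston on 22.

Chicago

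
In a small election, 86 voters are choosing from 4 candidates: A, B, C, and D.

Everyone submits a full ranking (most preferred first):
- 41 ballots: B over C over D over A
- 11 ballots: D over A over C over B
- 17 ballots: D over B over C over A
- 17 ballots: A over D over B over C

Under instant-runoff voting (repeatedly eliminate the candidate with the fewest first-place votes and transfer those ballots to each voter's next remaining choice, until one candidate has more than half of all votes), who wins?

Round 1: A 17, B 41, C 0, D 28. C eliminated.
Round 2: A 17, B 41, D 28. A eliminated.
Round 3: B 41, D 45. D has a majority (≥44).

D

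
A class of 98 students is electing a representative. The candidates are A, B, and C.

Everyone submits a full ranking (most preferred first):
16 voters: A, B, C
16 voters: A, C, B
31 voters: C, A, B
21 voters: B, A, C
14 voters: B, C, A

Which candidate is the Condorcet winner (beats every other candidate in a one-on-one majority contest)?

A

A vs B: 63–35
A vs C: 53–45
A beats every other candidate.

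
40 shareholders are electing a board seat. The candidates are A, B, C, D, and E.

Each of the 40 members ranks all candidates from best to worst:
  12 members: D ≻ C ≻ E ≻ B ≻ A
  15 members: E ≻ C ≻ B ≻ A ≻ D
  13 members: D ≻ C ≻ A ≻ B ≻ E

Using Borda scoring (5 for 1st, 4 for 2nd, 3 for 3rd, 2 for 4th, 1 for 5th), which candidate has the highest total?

C

A: 12×1 + 15×2 + 13×3 = 81
B: 12×2 + 15×3 + 13×2 = 95
C: 12×4 + 15×4 + 13×4 = 160
D: 12×5 + 15×1 + 13×5 = 140
E: 12×3 + 15×5 + 13×1 = 124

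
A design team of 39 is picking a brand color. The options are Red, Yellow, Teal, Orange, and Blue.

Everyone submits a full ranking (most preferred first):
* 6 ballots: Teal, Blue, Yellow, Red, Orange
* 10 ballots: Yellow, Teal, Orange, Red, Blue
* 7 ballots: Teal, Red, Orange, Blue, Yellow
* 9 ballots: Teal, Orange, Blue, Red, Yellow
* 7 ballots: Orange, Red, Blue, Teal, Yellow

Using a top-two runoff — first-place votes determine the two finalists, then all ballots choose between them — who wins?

Round 1 first-place votes: Red 0, Yellow 10, Teal 22, Orange 7, Blue 0. Teal and Yellow advance.
Runoff: Teal is ranked above Yellow on 29 ballots, Yellow above Teal on 10.

Teal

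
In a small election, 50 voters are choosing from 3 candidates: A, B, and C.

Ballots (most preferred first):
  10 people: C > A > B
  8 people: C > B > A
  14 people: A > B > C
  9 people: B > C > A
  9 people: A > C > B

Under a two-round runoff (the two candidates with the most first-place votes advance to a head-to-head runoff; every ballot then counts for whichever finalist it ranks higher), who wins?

Round 1 first-place votes: A 23, B 9, C 18. A and C advance.
Runoff: A is ranked above C on 23 ballots, C above A on 27.

C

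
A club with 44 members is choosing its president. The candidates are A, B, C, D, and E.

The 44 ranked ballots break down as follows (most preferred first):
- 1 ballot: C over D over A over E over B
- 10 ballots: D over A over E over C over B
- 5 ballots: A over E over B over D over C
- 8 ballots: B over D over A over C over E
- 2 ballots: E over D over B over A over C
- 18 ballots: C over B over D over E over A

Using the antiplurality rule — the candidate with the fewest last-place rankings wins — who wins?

D

Last-place votes: A 18, B 11, C 7, D 0, E 8.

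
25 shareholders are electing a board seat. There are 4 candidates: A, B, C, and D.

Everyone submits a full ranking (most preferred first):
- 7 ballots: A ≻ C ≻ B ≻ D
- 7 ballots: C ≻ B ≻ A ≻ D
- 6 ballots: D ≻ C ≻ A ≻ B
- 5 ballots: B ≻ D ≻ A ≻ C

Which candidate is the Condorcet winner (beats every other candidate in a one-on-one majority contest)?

C vs A: 13–12
C vs B: 20–5
C vs D: 14–11
C beats every other candidate.

C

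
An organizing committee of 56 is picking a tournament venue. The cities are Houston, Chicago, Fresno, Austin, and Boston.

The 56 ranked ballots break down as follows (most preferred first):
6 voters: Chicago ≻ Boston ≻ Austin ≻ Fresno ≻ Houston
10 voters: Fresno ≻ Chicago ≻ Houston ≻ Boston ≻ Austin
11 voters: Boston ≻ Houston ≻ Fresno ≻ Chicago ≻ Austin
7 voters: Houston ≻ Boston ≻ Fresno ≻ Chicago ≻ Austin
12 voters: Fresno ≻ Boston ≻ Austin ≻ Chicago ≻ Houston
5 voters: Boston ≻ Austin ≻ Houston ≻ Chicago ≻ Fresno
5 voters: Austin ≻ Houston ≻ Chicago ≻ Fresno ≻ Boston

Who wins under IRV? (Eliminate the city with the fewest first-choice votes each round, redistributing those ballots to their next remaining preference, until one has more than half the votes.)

Round 1: Houston 7, Chicago 6, Fresno 22, Austin 5, Boston 16. Austin eliminated.
Round 2: Houston 12, Chicago 6, Fresno 22, Boston 16. Chicago eliminated.
Round 3: Houston 12, Fresno 22, Boston 22. Houston eliminated.
Round 4: Fresno 27, Boston 29. Boston has a majority (≥29).

Boston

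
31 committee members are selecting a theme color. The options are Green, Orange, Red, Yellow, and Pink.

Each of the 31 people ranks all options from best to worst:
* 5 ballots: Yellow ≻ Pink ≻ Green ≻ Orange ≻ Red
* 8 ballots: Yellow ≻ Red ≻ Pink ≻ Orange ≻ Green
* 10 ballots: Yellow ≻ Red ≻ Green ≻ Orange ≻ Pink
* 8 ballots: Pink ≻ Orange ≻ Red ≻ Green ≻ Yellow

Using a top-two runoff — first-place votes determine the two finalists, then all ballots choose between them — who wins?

Yellow

Round 1 first-place votes: Green 0, Orange 0, Red 0, Yellow 23, Pink 8. Yellow and Pink advance.
Runoff: Yellow is ranked above Pink on 23 ballots, Pink above Yellow on 8.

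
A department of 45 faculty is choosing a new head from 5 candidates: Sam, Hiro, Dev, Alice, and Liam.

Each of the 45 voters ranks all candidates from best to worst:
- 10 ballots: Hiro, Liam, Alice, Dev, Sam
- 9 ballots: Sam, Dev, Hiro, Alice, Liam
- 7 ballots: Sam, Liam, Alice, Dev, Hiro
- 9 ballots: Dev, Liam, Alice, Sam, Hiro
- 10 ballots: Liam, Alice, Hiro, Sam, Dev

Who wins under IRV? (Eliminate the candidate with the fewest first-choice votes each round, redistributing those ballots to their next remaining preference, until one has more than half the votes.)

Liam

Round 1: Sam 16, Hiro 10, Dev 9, Alice 0, Liam 10. Alice eliminated.
Round 2: Sam 16, Hiro 10, Dev 9, Liam 10. Dev eliminated.
Round 3: Sam 16, Hiro 10, Liam 19. Hiro eliminated.
Round 4: Sam 16, Liam 29. Liam has a majority (≥23).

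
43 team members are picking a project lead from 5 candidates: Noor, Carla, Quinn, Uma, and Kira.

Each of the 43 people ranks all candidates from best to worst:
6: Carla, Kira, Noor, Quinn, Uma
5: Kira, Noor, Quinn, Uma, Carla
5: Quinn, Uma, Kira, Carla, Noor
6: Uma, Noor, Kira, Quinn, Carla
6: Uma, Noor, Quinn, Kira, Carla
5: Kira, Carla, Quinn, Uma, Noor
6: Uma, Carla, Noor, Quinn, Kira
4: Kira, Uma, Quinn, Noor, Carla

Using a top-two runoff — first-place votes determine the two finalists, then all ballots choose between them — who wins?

Round 1 first-place votes: Noor 0, Carla 6, Quinn 5, Uma 18, Kira 14. Uma and Kira advance.
Runoff: Uma is ranked above Kira on 23 ballots, Kira above Uma on 20.

Uma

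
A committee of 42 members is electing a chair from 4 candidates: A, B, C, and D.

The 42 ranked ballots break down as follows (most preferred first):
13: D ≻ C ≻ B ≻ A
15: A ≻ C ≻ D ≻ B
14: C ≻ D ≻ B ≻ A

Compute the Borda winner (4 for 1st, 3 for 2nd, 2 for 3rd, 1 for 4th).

A: 13×1 + 15×4 + 14×1 = 87
B: 13×2 + 15×1 + 14×2 = 69
C: 13×3 + 15×3 + 14×4 = 140
D: 13×4 + 15×2 + 14×3 = 124

C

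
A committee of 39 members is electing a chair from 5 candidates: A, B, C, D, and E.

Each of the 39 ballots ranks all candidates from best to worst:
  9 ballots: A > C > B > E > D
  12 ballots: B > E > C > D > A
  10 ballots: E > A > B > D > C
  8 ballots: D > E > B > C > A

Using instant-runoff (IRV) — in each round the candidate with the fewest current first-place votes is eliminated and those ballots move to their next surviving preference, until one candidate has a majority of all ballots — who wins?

Round 1: A 9, B 12, C 0, D 8, E 10. C eliminated.
Round 2: A 9, B 12, D 8, E 10. D eliminated.
Round 3: A 9, B 12, E 18. A eliminated.
Round 4: B 21, E 18. B has a majority (≥20).

B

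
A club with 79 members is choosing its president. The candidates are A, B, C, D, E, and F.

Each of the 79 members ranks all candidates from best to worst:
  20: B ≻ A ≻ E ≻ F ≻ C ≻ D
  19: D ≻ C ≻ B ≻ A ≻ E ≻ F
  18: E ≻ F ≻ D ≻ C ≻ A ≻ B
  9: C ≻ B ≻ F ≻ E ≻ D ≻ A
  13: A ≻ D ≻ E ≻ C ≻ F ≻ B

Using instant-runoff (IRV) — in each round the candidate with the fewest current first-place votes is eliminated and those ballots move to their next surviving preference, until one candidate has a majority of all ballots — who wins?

D

Round 1: A 13, B 20, C 9, D 19, E 18, F 0. F eliminated.
Round 2: A 13, B 20, C 9, D 19, E 18. C eliminated.
Round 3: A 13, B 29, D 19, E 18. A eliminated.
Round 4: B 29, D 32, E 18. E eliminated.
Round 5: B 29, D 50. D has a majority (≥40).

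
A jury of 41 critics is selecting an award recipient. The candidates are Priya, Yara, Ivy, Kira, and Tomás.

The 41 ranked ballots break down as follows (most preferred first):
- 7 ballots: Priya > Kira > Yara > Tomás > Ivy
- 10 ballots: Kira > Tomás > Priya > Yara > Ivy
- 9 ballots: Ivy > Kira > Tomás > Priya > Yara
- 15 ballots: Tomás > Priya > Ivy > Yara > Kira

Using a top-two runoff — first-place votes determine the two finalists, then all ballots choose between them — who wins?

Round 1 first-place votes: Priya 7, Yara 0, Ivy 9, Kira 10, Tomás 15. Tomás and Kira advance.
Runoff: Tomás is ranked above Kira on 15 ballots, Kira above Tomás on 26.

Kira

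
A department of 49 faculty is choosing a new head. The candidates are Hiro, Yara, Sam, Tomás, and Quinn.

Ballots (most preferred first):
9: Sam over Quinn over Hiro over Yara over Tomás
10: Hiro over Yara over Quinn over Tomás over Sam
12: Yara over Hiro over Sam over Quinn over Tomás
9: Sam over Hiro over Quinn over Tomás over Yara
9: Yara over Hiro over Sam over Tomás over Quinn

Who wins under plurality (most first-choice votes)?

First-place votes: Hiro 10, Yara 21, Sam 18, Tomás 0, Quinn 0.

Yara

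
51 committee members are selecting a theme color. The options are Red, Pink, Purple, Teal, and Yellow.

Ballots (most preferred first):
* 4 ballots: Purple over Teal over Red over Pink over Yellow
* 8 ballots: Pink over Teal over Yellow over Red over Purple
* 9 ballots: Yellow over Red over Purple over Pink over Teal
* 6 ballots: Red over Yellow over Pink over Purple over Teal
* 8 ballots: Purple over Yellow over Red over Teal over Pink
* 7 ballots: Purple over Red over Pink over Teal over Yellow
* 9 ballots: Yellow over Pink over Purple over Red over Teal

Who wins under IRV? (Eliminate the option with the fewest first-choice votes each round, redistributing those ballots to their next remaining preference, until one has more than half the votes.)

Yellow

Round 1: Red 6, Pink 8, Purple 19, Teal 0, Yellow 18. Teal eliminated.
Round 2: Red 6, Pink 8, Purple 19, Yellow 18. Red eliminated.
Round 3: Pink 8, Purple 19, Yellow 24. Pink eliminated.
Round 4: Purple 19, Yellow 32. Yellow has a majority (≥26).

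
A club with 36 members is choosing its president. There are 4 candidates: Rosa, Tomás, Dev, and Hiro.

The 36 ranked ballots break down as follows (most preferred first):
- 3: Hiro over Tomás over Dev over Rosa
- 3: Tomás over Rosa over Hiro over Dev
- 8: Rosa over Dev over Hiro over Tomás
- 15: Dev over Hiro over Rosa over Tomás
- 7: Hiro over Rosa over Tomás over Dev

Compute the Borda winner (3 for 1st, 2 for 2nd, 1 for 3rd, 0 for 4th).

Hiro

Rosa: 3×0 + 3×2 + 8×3 + 15×1 + 7×2 = 59
Tomás: 3×2 + 3×3 + 8×0 + 15×0 + 7×1 = 22
Dev: 3×1 + 3×0 + 8×2 + 15×3 + 7×0 = 64
Hiro: 3×3 + 3×1 + 8×1 + 15×2 + 7×3 = 71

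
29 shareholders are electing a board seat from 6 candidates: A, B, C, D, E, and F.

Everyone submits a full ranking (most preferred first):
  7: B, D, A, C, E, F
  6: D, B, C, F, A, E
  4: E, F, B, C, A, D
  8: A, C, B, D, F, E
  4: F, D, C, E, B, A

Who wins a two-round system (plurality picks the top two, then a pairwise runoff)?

Round 1 first-place votes: A 8, B 7, C 0, D 6, E 4, F 4. A and B advance.
Runoff: A is ranked above B on 8 ballots, B above A on 21.

B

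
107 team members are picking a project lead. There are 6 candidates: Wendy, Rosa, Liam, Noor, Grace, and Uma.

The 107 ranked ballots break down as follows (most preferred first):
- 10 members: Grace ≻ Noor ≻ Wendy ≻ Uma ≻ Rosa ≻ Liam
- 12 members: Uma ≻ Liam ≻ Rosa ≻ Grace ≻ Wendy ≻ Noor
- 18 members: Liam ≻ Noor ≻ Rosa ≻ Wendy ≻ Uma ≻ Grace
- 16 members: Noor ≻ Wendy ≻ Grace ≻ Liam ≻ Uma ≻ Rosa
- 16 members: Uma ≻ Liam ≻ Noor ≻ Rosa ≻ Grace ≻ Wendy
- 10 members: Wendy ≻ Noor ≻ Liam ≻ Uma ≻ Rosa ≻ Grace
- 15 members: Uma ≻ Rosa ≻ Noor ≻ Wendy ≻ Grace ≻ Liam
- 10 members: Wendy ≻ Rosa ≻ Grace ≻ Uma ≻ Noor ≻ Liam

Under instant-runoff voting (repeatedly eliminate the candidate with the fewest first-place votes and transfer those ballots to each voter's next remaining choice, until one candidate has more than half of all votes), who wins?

Round 1: Wendy 20, Rosa 0, Liam 18, Noor 16, Grace 10, Uma 43. Rosa eliminated.
Round 2: Wendy 20, Liam 18, Noor 16, Grace 10, Uma 43. Grace eliminated.
Round 3: Wendy 20, Liam 18, Noor 26, Uma 43. Liam eliminated.
Round 4: Wendy 20, Noor 44, Uma 43. Wendy eliminated.
Round 5: Noor 54, Uma 53. Noor has a majority (≥54).

Noor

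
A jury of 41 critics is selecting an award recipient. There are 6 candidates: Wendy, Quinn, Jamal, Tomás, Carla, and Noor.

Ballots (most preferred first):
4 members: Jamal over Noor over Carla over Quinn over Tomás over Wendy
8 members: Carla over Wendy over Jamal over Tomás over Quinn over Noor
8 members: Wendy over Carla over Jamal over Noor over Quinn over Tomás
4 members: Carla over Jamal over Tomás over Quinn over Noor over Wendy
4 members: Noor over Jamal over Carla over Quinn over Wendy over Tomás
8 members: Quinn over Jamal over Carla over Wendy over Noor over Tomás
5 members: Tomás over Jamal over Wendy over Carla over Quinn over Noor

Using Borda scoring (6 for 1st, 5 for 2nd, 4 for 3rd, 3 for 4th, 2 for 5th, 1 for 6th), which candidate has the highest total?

Wendy: 4×1 + 8×5 + 8×6 + 4×1 + 4×2 + 8×3 + 5×4 = 148
Quinn: 4×3 + 8×2 + 8×2 + 4×3 + 4×3 + 8×6 + 5×2 = 126
Jamal: 4×6 + 8×4 + 8×4 + 4×5 + 4×5 + 8×5 + 5×5 = 193
Tomás: 4×2 + 8×3 + 8×1 + 4×4 + 4×1 + 8×1 + 5×6 = 98
Carla: 4×4 + 8×6 + 8×5 + 4×6 + 4×4 + 8×4 + 5×3 = 191
Noor: 4×5 + 8×1 + 8×3 + 4×2 + 4×6 + 8×2 + 5×1 = 105

Jamal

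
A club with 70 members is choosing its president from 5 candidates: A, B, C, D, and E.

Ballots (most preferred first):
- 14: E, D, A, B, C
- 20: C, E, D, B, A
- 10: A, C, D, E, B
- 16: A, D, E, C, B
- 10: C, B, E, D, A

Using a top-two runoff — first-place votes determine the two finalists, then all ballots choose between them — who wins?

A

Round 1 first-place votes: A 26, B 0, C 30, D 0, E 14. C and A advance.
Runoff: C is ranked above A on 30 ballots, A above C on 40.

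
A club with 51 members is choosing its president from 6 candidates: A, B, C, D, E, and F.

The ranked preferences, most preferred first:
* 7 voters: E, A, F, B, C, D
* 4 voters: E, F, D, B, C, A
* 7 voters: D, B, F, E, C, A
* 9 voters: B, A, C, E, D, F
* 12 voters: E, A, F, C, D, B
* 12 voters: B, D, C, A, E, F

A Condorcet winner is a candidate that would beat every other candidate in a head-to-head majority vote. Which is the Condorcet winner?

B

B vs A: 32–19
B vs C: 39–12
B vs D: 28–23
B vs E: 28–23
B vs F: 28–23
B beats every other candidate.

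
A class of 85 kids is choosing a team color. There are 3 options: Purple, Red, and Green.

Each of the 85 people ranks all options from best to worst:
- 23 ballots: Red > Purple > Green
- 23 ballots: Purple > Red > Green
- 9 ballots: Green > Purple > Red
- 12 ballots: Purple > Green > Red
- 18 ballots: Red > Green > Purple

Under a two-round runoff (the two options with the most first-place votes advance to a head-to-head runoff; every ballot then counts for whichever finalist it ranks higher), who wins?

Round 1 first-place votes: Purple 35, Red 41, Green 9. Red and Purple advance.
Runoff: Red is ranked above Purple on 41 ballots, Purple above Red on 44.

Purple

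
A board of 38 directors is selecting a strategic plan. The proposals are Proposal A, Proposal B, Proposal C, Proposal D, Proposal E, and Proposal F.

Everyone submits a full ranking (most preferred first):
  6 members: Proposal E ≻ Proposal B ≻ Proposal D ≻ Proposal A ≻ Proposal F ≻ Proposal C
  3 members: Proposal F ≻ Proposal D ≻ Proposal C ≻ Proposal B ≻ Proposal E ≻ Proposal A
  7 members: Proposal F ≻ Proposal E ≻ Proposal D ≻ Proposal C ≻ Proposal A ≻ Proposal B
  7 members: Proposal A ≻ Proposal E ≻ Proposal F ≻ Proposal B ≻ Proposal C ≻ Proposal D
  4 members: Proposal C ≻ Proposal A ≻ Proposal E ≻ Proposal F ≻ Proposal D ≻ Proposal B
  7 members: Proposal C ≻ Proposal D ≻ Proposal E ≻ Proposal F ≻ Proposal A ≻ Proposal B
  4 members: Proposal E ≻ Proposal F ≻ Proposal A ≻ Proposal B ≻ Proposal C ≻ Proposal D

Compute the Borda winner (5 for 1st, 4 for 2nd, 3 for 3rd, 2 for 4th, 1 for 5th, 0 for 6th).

Proposal A: 6×2 + 3×0 + 7×1 + 7×5 + 4×4 + 7×1 + 4×3 = 89
Proposal B: 6×4 + 3×2 + 7×0 + 7×2 + 4×0 + 7×0 + 4×2 = 52
Proposal C: 6×0 + 3×3 + 7×2 + 7×1 + 4×5 + 7×5 + 4×1 = 89
Proposal D: 6×3 + 3×4 + 7×3 + 7×0 + 4×1 + 7×4 + 4×0 = 83
Proposal E: 6×5 + 3×1 + 7×4 + 7×4 + 4×3 + 7×3 + 4×5 = 142
Proposal F: 6×1 + 3×5 + 7×5 + 7×3 + 4×2 + 7×2 + 4×4 = 115

Proposal E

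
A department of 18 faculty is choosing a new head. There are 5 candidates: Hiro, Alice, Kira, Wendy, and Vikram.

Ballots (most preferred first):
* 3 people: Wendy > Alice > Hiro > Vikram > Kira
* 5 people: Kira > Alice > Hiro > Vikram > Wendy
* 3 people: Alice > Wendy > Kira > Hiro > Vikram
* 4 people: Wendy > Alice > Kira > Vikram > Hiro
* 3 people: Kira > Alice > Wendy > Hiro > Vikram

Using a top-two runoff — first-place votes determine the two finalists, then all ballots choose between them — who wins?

Wendy

Round 1 first-place votes: Hiro 0, Alice 3, Kira 8, Wendy 7, Vikram 0. Kira and Wendy advance.
Runoff: Kira is ranked above Wendy on 8 ballots, Wendy above Kira on 10.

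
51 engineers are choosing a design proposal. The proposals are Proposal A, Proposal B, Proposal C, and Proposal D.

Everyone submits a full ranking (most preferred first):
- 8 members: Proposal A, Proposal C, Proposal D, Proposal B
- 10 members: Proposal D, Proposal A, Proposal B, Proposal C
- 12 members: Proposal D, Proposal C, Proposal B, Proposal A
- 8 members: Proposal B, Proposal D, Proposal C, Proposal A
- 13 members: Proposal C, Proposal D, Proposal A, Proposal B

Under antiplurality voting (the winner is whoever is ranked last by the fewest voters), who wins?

Last-place votes: Proposal A 20, Proposal B 21, Proposal C 10, Proposal D 0.

Proposal D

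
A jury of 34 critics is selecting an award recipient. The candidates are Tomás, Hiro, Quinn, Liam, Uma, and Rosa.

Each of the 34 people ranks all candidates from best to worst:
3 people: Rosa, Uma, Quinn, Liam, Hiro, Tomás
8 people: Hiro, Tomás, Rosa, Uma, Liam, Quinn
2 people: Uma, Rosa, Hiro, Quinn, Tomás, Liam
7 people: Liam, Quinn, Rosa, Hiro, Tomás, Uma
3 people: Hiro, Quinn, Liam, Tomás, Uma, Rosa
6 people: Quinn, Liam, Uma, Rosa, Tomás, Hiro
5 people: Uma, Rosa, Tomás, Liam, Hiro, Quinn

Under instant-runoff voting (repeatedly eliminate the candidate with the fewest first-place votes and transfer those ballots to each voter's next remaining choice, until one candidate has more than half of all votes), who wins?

Round 1: Tomás 0, Hiro 11, Quinn 6, Liam 7, Uma 7, Rosa 3. Tomás eliminated.
Round 2: Hiro 11, Quinn 6, Liam 7, Uma 7, Rosa 3. Rosa eliminated.
Round 3: Hiro 11, Quinn 6, Liam 7, Uma 10. Quinn eliminated.
Round 4: Hiro 11, Liam 13, Uma 10. Uma eliminated.
Round 5: Hiro 13, Liam 21. Liam has a majority (≥18).

Liam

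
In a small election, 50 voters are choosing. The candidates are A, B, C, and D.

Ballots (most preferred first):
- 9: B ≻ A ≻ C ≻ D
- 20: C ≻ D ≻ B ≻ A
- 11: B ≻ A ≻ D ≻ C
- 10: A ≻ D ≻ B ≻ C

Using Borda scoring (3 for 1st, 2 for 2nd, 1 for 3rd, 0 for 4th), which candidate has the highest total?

B

A: 9×2 + 20×0 + 11×2 + 10×3 = 70
B: 9×3 + 20×1 + 11×3 + 10×1 = 90
C: 9×1 + 20×3 + 11×0 + 10×0 = 69
D: 9×0 + 20×2 + 11×1 + 10×2 = 71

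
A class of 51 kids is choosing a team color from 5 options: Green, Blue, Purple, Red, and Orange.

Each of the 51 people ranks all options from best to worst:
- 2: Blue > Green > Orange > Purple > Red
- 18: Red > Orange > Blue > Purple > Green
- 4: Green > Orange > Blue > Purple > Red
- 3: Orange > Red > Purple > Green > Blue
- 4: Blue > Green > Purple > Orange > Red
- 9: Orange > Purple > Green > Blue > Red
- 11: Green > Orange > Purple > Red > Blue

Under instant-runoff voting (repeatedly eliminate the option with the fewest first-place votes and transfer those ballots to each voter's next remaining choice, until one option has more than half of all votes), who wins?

Round 1: Green 15, Blue 6, Purple 0, Red 18, Orange 12. Purple eliminated.
Round 2: Green 15, Blue 6, Red 18, Orange 12. Blue eliminated.
Round 3: Green 21, Red 18, Orange 12. Orange eliminated.
Round 4: Green 30, Red 21. Green has a majority (≥26).

Green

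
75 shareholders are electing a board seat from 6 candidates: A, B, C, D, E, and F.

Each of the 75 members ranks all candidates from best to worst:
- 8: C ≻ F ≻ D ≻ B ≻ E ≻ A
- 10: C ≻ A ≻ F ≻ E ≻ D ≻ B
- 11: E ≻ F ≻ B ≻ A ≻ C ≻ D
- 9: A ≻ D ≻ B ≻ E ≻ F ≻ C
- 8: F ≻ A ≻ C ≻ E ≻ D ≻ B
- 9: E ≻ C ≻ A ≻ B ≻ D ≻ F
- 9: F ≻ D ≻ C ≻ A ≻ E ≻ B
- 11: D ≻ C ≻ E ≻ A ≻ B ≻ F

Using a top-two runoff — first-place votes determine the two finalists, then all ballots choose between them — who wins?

C

Round 1 first-place votes: A 9, B 0, C 18, D 11, E 20, F 17. E and C advance.
Runoff: E is ranked above C on 29 ballots, C above E on 46.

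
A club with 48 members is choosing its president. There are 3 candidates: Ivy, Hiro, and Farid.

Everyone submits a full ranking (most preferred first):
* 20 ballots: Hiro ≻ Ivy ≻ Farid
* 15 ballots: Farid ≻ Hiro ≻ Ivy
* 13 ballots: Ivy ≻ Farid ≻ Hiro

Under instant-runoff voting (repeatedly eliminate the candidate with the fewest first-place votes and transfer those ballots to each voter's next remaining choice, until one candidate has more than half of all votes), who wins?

Round 1: Ivy 13, Hiro 20, Farid 15. Ivy eliminated.
Round 2: Hiro 20, Farid 28. Farid has a majority (≥25).

Farid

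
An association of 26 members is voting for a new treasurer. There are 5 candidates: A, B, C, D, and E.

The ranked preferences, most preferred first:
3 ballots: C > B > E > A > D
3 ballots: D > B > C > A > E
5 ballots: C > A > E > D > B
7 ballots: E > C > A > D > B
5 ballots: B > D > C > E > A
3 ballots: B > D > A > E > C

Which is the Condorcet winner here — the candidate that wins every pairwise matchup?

C vs A: 23–3
C vs B: 15–11
C vs D: 15–11
C vs E: 16–10
C beats every other candidate.

C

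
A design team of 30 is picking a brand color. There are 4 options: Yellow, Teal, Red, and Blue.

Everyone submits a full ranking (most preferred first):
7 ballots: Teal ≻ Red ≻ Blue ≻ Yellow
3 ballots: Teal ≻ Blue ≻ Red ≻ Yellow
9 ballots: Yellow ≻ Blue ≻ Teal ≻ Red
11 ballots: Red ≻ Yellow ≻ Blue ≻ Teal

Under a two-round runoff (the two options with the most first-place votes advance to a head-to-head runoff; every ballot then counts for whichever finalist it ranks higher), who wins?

Teal

Round 1 first-place votes: Yellow 9, Teal 10, Red 11, Blue 0. Red and Teal advance.
Runoff: Red is ranked above Teal on 11 ballots, Teal above Red on 19.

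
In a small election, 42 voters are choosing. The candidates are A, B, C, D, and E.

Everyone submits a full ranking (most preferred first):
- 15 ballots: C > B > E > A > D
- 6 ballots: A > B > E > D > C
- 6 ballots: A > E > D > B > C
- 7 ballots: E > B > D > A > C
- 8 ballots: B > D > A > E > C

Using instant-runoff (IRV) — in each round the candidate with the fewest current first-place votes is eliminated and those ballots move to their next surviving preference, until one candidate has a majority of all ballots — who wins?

B

Round 1: A 12, B 8, C 15, D 0, E 7. D eliminated.
Round 2: A 12, B 8, C 15, E 7. E eliminated.
Round 3: A 12, B 15, C 15. A eliminated.
Round 4: B 27, C 15. B has a majority (≥22).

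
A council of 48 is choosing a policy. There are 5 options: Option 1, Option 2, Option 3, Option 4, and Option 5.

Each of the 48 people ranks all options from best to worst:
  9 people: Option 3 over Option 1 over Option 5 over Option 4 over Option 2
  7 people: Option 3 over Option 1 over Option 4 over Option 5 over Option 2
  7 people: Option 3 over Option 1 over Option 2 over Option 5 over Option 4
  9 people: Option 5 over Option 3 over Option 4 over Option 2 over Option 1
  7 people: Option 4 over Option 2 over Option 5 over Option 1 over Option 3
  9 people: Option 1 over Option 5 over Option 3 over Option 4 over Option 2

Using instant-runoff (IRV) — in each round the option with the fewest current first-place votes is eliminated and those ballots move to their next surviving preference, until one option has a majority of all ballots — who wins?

Round 1: Option 1 9, Option 2 0, Option 3 23, Option 4 7, Option 5 9. Option 2 eliminated.
Round 2: Option 1 9, Option 3 23, Option 4 7, Option 5 9. Option 4 eliminated.
Round 3: Option 1 9, Option 3 23, Option 5 16. Option 1 eliminated.
Round 4: Option 3 23, Option 5 25. Option 5 has a majority (≥25).

Option 5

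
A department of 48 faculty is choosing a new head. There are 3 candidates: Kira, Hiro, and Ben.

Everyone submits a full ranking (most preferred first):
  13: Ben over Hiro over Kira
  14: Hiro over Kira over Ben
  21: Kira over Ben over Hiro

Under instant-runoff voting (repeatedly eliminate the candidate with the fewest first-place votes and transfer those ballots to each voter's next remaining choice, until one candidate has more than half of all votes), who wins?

Hiro

Round 1: Kira 21, Hiro 14, Ben 13. Ben eliminated.
Round 2: Kira 21, Hiro 27. Hiro has a majority (≥25).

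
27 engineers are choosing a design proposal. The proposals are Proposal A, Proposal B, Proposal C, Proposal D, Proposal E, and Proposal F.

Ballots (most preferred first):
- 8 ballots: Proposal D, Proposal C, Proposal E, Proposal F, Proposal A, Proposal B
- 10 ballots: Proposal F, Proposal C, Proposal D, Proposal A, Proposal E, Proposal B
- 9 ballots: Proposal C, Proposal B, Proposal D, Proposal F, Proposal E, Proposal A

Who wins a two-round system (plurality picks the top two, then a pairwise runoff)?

Round 1 first-place votes: Proposal A 0, Proposal B 0, Proposal C 9, Proposal D 8, Proposal E 0, Proposal F 10. Proposal F and Proposal C advance.
Runoff: Proposal F is ranked above Proposal C on 10 ballots, Proposal C above Proposal F on 17.

Proposal C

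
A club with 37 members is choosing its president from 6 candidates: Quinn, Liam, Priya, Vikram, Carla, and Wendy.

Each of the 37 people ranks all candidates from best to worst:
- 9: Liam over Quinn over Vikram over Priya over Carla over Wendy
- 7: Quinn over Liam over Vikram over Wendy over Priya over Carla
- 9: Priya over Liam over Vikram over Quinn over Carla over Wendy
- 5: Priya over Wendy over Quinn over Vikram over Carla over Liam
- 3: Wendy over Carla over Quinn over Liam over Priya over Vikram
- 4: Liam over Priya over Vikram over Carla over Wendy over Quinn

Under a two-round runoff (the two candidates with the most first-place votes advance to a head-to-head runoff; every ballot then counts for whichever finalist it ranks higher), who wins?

Liam

Round 1 first-place votes: Quinn 7, Liam 13, Priya 14, Vikram 0, Carla 0, Wendy 3. Priya and Liam advance.
Runoff: Priya is ranked above Liam on 14 ballots, Liam above Priya on 23.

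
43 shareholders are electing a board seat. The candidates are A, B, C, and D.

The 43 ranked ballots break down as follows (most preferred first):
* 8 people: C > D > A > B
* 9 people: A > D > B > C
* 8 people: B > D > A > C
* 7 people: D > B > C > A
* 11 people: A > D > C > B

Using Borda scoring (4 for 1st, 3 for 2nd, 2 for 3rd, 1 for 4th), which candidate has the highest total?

D

A: 8×2 + 9×4 + 8×2 + 7×1 + 11×4 = 119
B: 8×1 + 9×2 + 8×4 + 7×3 + 11×1 = 90
C: 8×4 + 9×1 + 8×1 + 7×2 + 11×2 = 85
D: 8×3 + 9×3 + 8×3 + 7×4 + 11×3 = 136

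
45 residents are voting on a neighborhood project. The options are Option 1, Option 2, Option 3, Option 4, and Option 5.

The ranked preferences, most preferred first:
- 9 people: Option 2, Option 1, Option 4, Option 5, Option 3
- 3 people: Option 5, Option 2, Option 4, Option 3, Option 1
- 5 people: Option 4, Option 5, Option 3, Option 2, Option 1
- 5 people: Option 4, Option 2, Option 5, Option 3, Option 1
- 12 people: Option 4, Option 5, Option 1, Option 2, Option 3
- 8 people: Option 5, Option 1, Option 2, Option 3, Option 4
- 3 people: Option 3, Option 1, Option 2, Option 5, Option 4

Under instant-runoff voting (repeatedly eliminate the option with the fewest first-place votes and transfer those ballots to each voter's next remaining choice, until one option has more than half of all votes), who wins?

Option 2

Round 1: Option 1 0, Option 2 9, Option 3 3, Option 4 22, Option 5 11. Option 1 eliminated.
Round 2: Option 2 9, Option 3 3, Option 4 22, Option 5 11. Option 3 eliminated.
Round 3: Option 2 12, Option 4 22, Option 5 11. Option 5 eliminated.
Round 4: Option 2 23, Option 4 22. Option 2 has a majority (≥23).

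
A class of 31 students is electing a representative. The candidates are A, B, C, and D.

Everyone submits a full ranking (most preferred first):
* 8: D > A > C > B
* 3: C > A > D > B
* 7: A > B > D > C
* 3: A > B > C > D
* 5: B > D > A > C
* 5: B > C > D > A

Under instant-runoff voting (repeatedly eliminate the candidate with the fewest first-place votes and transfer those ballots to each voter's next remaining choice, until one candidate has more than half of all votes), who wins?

A

Round 1: A 10, B 10, C 3, D 8. C eliminated.
Round 2: A 13, B 10, D 8. D eliminated.
Round 3: A 21, B 10. A has a majority (≥16).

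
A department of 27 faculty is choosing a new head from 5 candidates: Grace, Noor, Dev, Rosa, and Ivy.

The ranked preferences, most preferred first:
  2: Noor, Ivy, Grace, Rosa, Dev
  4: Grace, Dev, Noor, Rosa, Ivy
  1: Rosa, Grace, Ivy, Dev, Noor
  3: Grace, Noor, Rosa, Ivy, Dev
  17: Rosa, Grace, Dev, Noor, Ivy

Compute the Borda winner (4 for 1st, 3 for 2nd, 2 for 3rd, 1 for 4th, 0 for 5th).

Grace

Grace: 2×2 + 4×4 + 1×3 + 3×4 + 17×3 = 86
Noor: 2×4 + 4×2 + 1×0 + 3×3 + 17×1 = 42
Dev: 2×0 + 4×3 + 1×1 + 3×0 + 17×2 = 47
Rosa: 2×1 + 4×1 + 1×4 + 3×2 + 17×4 = 84
Ivy: 2×3 + 4×0 + 1×2 + 3×1 + 17×0 = 11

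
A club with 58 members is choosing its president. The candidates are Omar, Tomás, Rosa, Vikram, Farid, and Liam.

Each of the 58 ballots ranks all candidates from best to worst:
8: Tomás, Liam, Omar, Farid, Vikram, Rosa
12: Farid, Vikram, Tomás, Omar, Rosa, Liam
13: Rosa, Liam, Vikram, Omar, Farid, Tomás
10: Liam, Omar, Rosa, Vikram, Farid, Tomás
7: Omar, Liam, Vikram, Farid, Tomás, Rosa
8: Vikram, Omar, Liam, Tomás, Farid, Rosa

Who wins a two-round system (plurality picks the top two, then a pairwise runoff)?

Farid

Round 1 first-place votes: Omar 7, Tomás 8, Rosa 13, Vikram 8, Farid 12, Liam 10. Rosa and Farid advance.
Runoff: Rosa is ranked above Farid on 23 ballots, Farid above Rosa on 35.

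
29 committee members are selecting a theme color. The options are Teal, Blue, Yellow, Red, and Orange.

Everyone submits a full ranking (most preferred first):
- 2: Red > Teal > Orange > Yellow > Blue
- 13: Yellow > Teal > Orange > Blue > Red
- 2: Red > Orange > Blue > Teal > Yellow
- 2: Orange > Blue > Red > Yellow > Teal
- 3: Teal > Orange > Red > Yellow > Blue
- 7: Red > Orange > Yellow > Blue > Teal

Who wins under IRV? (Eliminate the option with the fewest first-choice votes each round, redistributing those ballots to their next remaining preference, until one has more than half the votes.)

Round 1: Teal 3, Blue 0, Yellow 13, Red 11, Orange 2. Blue eliminated.
Round 2: Teal 3, Yellow 13, Red 11, Orange 2. Orange eliminated.
Round 3: Teal 3, Yellow 13, Red 13. Teal eliminated.
Round 4: Yellow 13, Red 16. Red has a majority (≥15).

Red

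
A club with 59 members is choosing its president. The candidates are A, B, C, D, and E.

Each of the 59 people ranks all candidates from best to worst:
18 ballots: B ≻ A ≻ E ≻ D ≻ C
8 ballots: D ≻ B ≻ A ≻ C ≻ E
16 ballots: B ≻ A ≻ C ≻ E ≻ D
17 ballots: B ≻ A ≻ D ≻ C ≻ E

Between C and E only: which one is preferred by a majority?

C is ranked above E on 41 ballots; E above C on 18.

C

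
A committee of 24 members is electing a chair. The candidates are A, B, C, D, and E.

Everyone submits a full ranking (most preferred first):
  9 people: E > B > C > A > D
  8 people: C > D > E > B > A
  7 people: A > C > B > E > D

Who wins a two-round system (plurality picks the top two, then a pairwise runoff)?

C

Round 1 first-place votes: A 7, B 0, C 8, D 0, E 9. E and C advance.
Runoff: E is ranked above C on 9 ballots, C above E on 15.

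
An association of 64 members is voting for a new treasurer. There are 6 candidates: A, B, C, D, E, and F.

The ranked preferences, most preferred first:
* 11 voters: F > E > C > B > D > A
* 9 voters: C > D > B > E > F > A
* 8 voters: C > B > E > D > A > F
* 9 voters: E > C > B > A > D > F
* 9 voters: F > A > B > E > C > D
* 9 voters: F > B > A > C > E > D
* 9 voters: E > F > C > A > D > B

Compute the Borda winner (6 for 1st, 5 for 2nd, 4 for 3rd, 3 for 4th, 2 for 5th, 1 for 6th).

A: 11×1 + 9×1 + 8×2 + 9×3 + 9×5 + 9×4 + 9×3 = 171
B: 11×3 + 9×4 + 8×5 + 9×4 + 9×4 + 9×5 + 9×1 = 235
C: 11×4 + 9×6 + 8×6 + 9×5 + 9×2 + 9×3 + 9×4 = 272
D: 11×2 + 9×5 + 8×3 + 9×2 + 9×1 + 9×1 + 9×2 = 145
E: 11×5 + 9×3 + 8×4 + 9×6 + 9×3 + 9×2 + 9×6 = 267
F: 11×6 + 9×2 + 8×1 + 9×1 + 9×6 + 9×6 + 9×5 = 254

C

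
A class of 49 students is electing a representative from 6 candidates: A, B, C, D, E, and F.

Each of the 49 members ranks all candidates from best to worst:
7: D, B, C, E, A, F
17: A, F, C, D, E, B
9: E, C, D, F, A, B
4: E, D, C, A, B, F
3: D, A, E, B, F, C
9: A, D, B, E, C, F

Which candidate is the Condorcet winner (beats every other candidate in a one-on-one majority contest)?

A vs B: 42–7
A vs C: 29–20
A vs D: 26–23
A vs E: 29–20
A vs F: 40–9
A beats every other candidate.

A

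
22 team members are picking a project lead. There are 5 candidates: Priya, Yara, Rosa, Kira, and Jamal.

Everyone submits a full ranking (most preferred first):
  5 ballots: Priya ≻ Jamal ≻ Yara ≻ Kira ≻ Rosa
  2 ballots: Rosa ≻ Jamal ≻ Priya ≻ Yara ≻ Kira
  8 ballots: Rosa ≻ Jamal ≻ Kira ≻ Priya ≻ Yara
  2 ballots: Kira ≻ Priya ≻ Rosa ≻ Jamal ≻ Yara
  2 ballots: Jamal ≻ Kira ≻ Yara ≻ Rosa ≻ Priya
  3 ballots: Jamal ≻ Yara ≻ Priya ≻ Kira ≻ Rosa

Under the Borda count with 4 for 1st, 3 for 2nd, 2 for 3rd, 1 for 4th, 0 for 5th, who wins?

Jamal

Priya: 5×4 + 2×2 + 8×1 + 2×3 + 2×0 + 3×2 = 44
Yara: 5×2 + 2×1 + 8×0 + 2×0 + 2×2 + 3×3 = 25
Rosa: 5×0 + 2×4 + 8×4 + 2×2 + 2×1 + 3×0 = 46
Kira: 5×1 + 2×0 + 8×2 + 2×4 + 2×3 + 3×1 = 38
Jamal: 5×3 + 2×3 + 8×3 + 2×1 + 2×4 + 3×4 = 67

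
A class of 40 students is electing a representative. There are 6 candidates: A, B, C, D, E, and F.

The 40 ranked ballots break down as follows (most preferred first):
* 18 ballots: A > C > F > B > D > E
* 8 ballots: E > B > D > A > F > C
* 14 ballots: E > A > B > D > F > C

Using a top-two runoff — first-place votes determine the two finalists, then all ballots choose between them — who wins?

Round 1 first-place votes: A 18, B 0, C 0, D 0, E 22, F 0. E and A advance.
Runoff: E is ranked above A on 22 ballots, A above E on 18.

E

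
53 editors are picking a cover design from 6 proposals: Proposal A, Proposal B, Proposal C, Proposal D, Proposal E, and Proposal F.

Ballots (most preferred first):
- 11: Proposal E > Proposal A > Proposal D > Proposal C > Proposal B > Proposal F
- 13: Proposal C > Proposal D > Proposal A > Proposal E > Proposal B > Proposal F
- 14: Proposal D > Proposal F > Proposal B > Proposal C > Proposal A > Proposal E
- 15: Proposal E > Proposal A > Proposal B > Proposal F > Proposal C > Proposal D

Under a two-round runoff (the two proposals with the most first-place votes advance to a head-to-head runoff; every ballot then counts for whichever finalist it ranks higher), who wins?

Proposal D

Round 1 first-place votes: Proposal A 0, Proposal B 0, Proposal C 13, Proposal D 14, Proposal E 26, Proposal F 0. Proposal E and Proposal D advance.
Runoff: Proposal E is ranked above Proposal D on 26 ballots, Proposal D above Proposal E on 27.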